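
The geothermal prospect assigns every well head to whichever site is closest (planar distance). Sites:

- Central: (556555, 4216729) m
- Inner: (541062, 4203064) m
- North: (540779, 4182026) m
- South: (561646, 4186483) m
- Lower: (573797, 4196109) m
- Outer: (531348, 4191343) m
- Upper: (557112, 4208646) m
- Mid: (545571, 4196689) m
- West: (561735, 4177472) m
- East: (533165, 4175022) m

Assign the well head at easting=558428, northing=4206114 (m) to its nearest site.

Upper

Squared distances to each site:
Central: 116186354.000; Inner: 310880456.000; North: 891718945.000; South: 395731685.000; Lower: 336306186.000; Outer: 951508841.000; Upper: 8142880.000; Mid: 254133074.000; West: 831300413.000; East: 1604931633.000.
Minimum at Upper.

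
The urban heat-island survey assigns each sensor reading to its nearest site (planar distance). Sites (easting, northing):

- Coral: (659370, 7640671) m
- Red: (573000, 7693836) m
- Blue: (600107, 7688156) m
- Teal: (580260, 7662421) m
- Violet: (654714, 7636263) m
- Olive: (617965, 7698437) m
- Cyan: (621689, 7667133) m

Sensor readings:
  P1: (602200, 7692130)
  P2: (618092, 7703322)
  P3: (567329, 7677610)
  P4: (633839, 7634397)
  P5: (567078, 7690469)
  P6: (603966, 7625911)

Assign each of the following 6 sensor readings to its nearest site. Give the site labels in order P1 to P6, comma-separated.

P1 → Blue (d²=20173325.00)
P2 → Olive (d²=23879354.00)
P3 → Red (d²=295443317.00)
P4 → Violet (d²=439247581.00)
P5 → Red (d²=46406773.00)
P6 → Teal (d²=1894954536.00)

Blue, Olive, Red, Violet, Red, Teal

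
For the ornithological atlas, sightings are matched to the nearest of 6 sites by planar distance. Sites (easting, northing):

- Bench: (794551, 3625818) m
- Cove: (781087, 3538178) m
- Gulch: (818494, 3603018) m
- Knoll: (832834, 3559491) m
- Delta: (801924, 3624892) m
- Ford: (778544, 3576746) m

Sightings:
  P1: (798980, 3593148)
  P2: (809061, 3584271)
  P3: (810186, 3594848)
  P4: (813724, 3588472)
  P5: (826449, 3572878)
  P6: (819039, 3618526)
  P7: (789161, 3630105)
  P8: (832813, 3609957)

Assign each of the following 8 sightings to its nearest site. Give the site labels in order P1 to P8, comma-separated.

P1 → Gulch (d²=478213096.00)
P2 → Gulch (d²=440431498.00)
P3 → Gulch (d²=135771764.00)
P4 → Gulch (d²=234339016.00)
P5 → Knoll (d²=219979994.00)
P6 → Gulch (d²=240795089.00)
P7 → Bench (d²=47430469.00)
P8 → Gulch (d²=253183482.00)

Gulch, Gulch, Gulch, Gulch, Knoll, Gulch, Bench, Gulch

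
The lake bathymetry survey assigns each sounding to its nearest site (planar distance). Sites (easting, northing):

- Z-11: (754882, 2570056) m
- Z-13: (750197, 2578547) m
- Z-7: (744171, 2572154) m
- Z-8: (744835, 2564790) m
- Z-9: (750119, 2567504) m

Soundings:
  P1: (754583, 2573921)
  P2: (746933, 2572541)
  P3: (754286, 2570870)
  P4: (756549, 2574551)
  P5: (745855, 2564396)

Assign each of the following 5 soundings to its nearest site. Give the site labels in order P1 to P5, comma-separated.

P1 → Z-11 (d²=15027626.00)
P2 → Z-7 (d²=7778413.00)
P3 → Z-11 (d²=1017812.00)
P4 → Z-11 (d²=22983914.00)
P5 → Z-8 (d²=1195636.00)

Z-11, Z-7, Z-11, Z-11, Z-8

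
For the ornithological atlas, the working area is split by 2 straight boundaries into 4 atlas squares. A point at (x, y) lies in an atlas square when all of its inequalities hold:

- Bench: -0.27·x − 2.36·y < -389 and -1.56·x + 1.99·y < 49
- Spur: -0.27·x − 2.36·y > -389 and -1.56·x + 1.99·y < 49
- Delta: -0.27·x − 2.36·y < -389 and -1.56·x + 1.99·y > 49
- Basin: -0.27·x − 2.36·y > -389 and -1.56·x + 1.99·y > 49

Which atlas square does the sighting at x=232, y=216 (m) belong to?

Delta

-0.27·232 − 2.36·216 = -572.400, which is < -389
-1.56·232 + 1.99·216 = 67.920, which is > 49
This sign pattern matches Delta.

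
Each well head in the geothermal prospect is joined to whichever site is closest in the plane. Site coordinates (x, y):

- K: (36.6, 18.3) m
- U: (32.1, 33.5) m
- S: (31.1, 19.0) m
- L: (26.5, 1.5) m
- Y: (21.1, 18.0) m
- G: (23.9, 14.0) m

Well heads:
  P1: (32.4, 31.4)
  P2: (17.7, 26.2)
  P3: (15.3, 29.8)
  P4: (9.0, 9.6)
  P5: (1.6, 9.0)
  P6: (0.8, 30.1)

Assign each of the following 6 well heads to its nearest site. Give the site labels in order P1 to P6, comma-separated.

U, Y, Y, Y, Y, Y

P1 → U (d²=4.50)
P2 → Y (d²=78.80)
P3 → Y (d²=172.88)
P4 → Y (d²=216.97)
P5 → Y (d²=461.25)
P6 → Y (d²=558.50)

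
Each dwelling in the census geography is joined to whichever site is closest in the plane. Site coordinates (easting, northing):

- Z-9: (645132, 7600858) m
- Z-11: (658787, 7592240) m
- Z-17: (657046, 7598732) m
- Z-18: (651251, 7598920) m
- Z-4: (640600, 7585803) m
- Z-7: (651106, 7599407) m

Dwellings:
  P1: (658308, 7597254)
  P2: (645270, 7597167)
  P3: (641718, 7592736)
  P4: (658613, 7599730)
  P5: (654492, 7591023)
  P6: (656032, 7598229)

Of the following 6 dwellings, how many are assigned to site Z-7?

P1 → Z-17
P2 → Z-9
P3 → Z-4
P4 → Z-17
P5 → Z-11
P6 → Z-17
0 of the 6 go to Z-7.

0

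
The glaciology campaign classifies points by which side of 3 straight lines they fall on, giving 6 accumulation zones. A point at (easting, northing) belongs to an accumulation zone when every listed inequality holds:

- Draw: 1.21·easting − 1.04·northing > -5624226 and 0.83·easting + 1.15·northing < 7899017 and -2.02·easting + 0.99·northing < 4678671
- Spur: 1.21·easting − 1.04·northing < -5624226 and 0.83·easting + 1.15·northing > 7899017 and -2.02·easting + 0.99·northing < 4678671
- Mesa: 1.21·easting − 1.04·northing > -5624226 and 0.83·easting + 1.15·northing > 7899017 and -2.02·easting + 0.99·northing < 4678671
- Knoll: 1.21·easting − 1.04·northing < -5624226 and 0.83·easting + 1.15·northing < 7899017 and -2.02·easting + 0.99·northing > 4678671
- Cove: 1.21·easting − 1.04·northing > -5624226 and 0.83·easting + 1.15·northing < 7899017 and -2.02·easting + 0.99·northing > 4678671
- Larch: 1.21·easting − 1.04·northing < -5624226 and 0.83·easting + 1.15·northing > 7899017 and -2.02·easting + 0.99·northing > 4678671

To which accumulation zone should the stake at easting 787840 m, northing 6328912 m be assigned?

1.21·787840 − 1.04·6328912 = -5628782.080, which is < -5624226
0.83·787840 + 1.15·6328912 = 7932156.000, which is > 7899017
-2.02·787840 + 0.99·6328912 = 4674186.080, which is < 4678671
This sign pattern matches Spur.

Spur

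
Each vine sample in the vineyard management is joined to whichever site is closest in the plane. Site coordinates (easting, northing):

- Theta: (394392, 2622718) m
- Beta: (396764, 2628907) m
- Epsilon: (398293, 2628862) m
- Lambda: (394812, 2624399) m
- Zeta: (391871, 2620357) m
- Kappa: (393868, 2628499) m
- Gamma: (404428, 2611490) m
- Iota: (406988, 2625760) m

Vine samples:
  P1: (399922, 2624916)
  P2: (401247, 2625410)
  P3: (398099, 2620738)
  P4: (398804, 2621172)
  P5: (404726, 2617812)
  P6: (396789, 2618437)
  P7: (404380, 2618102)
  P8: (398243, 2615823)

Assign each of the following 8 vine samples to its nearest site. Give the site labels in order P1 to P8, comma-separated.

Epsilon, Epsilon, Theta, Theta, Gamma, Theta, Gamma, Gamma

P1 → Epsilon (d²=18224557.00)
P2 → Epsilon (d²=20642420.00)
P3 → Theta (d²=17662249.00)
P4 → Theta (d²=21855860.00)
P5 → Gamma (d²=40056488.00)
P6 → Theta (d²=24072570.00)
P7 → Gamma (d²=43720848.00)
P8 → Gamma (d²=57029114.00)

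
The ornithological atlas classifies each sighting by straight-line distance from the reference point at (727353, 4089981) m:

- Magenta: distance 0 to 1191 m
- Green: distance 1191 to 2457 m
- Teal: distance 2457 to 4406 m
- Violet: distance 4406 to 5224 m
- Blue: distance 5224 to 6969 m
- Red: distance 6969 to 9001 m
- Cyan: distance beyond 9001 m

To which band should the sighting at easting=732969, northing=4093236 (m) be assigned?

Distance = √((732969−727353)² + (4093236−4089981)²) = √(31539456.000 + 10595025.000) = 6491.108 m.
5224 ≤ 6491.108 < 6969 → Blue.

Blue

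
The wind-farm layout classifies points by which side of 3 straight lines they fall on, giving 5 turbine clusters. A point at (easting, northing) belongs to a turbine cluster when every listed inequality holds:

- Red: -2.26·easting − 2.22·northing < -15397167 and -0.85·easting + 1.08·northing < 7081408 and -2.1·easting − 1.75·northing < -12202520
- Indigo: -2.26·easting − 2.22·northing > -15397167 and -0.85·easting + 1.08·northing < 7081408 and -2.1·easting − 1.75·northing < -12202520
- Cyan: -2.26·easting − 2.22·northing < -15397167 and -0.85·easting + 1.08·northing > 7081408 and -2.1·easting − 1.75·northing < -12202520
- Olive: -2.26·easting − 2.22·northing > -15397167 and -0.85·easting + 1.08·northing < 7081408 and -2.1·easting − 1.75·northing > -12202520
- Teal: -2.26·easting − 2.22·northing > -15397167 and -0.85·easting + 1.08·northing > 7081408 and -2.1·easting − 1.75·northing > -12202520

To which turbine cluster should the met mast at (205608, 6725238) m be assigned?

-2.26·205608 − 2.22·6725238 = -15394702.440, which is > -15397167
-0.85·205608 + 1.08·6725238 = 7088490.240, which is > 7081408
-2.1·205608 − 1.75·6725238 = -12200943.300, which is > -12202520
This sign pattern matches Teal.

Teal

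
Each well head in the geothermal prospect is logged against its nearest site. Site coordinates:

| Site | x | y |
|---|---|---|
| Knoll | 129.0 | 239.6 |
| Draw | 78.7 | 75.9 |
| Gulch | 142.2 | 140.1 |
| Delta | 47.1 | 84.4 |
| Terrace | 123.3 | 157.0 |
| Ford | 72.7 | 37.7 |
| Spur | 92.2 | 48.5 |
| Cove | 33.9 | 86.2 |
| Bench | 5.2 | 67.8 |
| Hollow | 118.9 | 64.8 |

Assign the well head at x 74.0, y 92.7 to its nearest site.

Squared distances to each site:
Knoll: 24604.610; Draw: 304.330; Gulch: 6898.000; Delta: 792.500; Terrace: 6564.980; Ford: 3026.690; Spur: 2284.880; Cove: 1650.260; Bench: 5353.450; Hollow: 2794.420.
Minimum at Draw.

Draw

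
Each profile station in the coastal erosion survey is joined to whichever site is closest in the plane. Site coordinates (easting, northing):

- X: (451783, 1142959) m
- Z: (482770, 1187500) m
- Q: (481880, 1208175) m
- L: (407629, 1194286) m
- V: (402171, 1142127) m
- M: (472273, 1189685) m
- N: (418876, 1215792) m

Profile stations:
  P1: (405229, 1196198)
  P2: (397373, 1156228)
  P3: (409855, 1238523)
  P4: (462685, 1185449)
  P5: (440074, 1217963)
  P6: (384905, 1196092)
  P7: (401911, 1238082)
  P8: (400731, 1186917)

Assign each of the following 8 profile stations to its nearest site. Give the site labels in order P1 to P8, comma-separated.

L, V, N, M, N, L, N, L

P1 → L (d²=9415744.00)
P2 → V (d²=221859005.00)
P3 → N (d²=598076802.00)
P4 → M (d²=109873440.00)
P5 → N (d²=454068445.00)
P6 → L (d²=519641812.00)
P7 → N (d²=784655325.00)
P8 → L (d²=101884565.00)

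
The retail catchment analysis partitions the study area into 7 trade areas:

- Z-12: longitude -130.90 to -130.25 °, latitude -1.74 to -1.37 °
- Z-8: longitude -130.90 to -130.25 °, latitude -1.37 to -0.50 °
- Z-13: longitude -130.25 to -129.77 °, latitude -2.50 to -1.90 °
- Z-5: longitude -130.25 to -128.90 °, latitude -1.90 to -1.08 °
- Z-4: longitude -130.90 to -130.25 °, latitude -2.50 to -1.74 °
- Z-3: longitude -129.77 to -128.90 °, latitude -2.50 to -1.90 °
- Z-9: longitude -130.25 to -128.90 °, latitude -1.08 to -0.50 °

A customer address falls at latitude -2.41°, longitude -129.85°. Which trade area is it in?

The point has longitude = -129.85 and latitude = -2.41.
Only Z-13 satisfies -130.25 ≤ longitude ≤ -129.77 and -2.50 ≤ latitude ≤ -1.90.

Z-13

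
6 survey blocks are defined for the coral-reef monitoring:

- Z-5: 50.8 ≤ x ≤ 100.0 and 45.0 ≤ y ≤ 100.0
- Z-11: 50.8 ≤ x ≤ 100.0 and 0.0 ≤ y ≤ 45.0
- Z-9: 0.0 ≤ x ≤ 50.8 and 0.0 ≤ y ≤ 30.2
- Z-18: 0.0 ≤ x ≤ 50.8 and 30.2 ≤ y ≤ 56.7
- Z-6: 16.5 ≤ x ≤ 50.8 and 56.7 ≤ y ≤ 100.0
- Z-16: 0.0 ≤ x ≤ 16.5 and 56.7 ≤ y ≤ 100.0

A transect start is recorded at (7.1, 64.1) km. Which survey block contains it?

The point has x = 7.1 and y = 64.1.
Only Z-16 satisfies 0.0 ≤ x ≤ 16.5 and 56.7 ≤ y ≤ 100.0.

Z-16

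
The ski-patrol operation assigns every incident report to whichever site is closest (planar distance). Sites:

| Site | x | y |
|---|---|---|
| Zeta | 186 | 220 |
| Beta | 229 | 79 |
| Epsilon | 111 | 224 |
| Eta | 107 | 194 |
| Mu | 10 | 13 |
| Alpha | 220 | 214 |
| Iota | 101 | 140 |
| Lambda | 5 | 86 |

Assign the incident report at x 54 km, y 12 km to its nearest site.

Mu

Squared distances to each site:
Zeta: 60688.000; Beta: 35114.000; Epsilon: 48193.000; Eta: 35933.000; Mu: 1937.000; Alpha: 68360.000; Iota: 18593.000; Lambda: 7877.000.
Minimum at Mu.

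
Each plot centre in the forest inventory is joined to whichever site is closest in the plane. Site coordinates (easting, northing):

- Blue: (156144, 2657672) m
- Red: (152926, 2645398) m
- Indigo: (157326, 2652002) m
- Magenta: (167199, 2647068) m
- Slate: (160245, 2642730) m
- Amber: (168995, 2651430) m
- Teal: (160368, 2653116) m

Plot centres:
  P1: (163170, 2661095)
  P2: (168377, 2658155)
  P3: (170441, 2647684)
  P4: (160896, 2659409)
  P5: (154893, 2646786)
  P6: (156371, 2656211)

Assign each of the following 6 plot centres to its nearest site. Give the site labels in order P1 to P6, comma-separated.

P1 → Blue (d²=61081605.00)
P2 → Amber (d²=45607549.00)
P3 → Magenta (d²=10890020.00)
P4 → Blue (d²=25598673.00)
P5 → Red (d²=5795633.00)
P6 → Blue (d²=2186050.00)

Blue, Amber, Magenta, Blue, Red, Blue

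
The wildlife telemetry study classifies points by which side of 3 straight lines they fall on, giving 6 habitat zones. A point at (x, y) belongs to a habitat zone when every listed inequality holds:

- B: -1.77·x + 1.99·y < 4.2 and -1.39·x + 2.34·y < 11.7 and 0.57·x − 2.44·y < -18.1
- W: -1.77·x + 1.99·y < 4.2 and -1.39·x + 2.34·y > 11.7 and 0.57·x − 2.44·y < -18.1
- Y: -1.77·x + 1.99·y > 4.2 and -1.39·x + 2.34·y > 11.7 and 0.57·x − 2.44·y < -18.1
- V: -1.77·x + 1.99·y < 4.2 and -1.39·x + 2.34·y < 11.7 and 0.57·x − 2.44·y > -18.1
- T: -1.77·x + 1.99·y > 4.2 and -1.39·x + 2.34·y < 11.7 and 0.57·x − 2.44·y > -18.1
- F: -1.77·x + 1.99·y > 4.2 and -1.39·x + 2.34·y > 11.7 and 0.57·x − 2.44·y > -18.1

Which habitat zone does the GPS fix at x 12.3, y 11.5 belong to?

B

-1.77·12.3 + 1.99·11.5 = 1.114, which is < 4.2
-1.39·12.3 + 2.34·11.5 = 9.813, which is < 11.7
0.57·12.3 − 2.44·11.5 = -21.049, which is < -18.1
This sign pattern matches B.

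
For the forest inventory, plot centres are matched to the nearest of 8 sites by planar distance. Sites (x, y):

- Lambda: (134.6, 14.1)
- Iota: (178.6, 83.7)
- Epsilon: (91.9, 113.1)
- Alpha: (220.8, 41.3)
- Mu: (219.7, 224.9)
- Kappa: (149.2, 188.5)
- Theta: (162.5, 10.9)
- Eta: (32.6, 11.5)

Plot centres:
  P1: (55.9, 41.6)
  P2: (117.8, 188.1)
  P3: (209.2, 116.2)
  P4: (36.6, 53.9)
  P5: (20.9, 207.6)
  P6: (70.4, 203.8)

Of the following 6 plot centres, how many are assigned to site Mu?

P1 → Eta
P2 → Kappa
P3 → Iota
P4 → Eta
P5 → Epsilon
P6 → Kappa
0 of the 6 go to Mu.

0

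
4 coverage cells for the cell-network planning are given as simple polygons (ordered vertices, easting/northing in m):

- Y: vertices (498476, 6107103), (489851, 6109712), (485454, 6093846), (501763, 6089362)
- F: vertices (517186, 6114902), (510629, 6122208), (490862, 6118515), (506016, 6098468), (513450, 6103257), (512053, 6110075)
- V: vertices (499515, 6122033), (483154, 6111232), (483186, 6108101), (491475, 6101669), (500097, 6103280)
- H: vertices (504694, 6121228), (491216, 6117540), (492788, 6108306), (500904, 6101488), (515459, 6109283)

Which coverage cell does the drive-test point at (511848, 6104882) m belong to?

Cast a ray rightward from (511848, 6104882). For each polygon, the edges (by vertex number in listed order) whose endpoints lie on opposite sides of northing = 6104882, where each meets that height, and whether that is right or left of the point:
Y: 2–3 at easting≈488512.4 (left), 4–1 at easting≈498887.5 (left) → 0 crossings.
F: 3–4 at easting≈501167.5 (left), 5–6 at easting≈513117.0 (right) → 1 crossing.
V: 3–4 at easting≈487334.4 (left), 5–1 at easting≈500047.3 (left) → 0 crossings.
H: 3–4 at easting≈496863.9 (left), 4–5 at easting≈507241.4 (left) → 0 crossings.
Only F has an odd count, so the point is inside F.

F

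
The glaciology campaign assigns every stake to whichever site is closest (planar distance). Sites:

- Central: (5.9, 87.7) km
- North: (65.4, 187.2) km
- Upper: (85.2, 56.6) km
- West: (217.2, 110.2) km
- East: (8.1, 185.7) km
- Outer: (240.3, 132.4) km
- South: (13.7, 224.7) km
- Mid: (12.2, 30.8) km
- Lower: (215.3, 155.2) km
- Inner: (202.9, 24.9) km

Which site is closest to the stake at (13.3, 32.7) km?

Squared distances to each site:
Central: 3079.760; North: 26584.660; Upper: 5740.820; West: 47581.460; East: 23436.040; Outer: 61469.090; South: 36864.160; Mid: 4.820; Lower: 55810.250; Inner: 36009.000.
Minimum at Mid.

Mid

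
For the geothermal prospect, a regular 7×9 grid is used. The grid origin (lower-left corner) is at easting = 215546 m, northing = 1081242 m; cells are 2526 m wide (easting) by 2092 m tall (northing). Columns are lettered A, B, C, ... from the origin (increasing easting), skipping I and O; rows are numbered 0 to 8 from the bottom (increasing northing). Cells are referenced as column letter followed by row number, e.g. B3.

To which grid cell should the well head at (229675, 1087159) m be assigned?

Column index: ⌊(229675 − 215546) / 2526⌋ = ⌊5.593⌋ = 5 → column F
Row offset from origin: ⌊(1087159 − 1081242) / 2092⌋ = ⌊2.828⌋ = 2 → row 2

F2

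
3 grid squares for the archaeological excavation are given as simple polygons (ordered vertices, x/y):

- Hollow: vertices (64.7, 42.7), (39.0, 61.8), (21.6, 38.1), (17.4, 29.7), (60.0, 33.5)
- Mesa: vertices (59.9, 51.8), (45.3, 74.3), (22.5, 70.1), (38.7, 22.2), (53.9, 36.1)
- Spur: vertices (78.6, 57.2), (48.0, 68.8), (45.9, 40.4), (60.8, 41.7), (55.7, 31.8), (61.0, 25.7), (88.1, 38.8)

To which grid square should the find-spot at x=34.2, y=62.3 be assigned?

Cast a ray rightward from (34.2, 62.3). For each polygon, the edges (by vertex number in listed order) whose endpoints lie on opposite sides of y = 62.3, where each meets that height, and whether that is right or left of the point:
Hollow: no edge straddles that height → 0 crossings.
Mesa: 1–2 at x≈53.09 (right), 3–4 at x≈25.14 (left) → 1 crossing.
Spur: 1–2 at x≈65.15 (right), 2–3 at x≈47.52 (right) → 2 crossings.
Only Mesa has an odd count, so the point is inside Mesa.

Mesa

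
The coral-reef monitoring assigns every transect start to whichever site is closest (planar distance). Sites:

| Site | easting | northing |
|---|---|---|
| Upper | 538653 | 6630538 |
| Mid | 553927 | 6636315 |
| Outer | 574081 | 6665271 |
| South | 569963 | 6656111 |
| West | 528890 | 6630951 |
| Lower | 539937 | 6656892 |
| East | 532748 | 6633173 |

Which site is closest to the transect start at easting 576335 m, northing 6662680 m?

Outer

Squared distances to each site:
Upper: 2453041288.000; Mid: 1197231689.000; Outer: 11793797.000; South: 83754145.000; West: 3257757466.000; Lower: 1358315348.000; East: 2770489618.000.
Minimum at Outer.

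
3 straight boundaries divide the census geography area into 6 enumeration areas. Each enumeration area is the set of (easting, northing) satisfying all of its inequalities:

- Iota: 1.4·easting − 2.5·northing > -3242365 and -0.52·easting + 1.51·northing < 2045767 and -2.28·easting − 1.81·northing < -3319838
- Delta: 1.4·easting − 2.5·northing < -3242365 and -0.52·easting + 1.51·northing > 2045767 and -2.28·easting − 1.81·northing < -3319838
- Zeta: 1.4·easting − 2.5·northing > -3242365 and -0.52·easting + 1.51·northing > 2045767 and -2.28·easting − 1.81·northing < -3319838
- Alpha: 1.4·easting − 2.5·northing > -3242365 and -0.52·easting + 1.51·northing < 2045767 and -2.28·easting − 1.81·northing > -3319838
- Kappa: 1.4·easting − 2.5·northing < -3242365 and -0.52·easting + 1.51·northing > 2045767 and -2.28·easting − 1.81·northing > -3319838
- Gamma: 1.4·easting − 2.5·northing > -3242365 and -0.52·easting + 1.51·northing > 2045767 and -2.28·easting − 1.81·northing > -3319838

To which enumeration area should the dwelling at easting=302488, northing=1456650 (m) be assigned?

Iota

1.4·302488 − 2.5·1456650 = -3218141.800, which is > -3242365
-0.52·302488 + 1.51·1456650 = 2042247.740, which is < 2045767
-2.28·302488 − 1.81·1456650 = -3326209.140, which is < -3319838
This sign pattern matches Iota.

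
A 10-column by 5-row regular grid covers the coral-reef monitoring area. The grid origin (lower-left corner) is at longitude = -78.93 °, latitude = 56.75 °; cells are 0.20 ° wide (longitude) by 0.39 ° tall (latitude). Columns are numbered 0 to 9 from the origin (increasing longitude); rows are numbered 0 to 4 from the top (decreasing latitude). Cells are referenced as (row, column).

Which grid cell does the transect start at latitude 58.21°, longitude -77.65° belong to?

Column index: ⌊(-77.65 − -78.93) / 0.20⌋ = ⌊6.400⌋ = 6
Row offset from origin: ⌊(58.21 − 56.75) / 0.39⌋ = ⌊3.744⌋ = 3 → row 1 (counted from top)

(1, 6)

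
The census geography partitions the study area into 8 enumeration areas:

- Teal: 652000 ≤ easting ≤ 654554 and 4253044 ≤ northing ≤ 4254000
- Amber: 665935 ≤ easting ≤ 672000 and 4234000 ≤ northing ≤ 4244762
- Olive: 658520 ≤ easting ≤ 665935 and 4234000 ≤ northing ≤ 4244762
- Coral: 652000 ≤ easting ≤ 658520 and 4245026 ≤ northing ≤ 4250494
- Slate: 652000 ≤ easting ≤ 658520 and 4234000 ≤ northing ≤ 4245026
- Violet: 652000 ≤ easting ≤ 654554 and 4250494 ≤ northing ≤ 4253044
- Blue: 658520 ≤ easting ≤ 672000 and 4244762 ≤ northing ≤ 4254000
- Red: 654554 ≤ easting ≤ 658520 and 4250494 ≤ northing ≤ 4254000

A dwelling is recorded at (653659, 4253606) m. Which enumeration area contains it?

Teal

The point has easting = 653659 and northing = 4253606.
Only Teal satisfies 652000 ≤ easting ≤ 654554 and 4253044 ≤ northing ≤ 4254000.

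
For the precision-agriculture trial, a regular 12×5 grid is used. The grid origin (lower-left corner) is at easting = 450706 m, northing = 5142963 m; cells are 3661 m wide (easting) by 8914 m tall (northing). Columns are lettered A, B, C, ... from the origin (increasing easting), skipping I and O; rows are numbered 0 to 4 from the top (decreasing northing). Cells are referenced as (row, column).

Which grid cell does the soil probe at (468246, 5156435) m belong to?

Column index: ⌊(468246 − 450706) / 3661⌋ = ⌊4.791⌋ = 4 → column E
Row offset from origin: ⌊(5156435 − 5142963) / 8914⌋ = ⌊1.511⌋ = 1 → row 3 (counted from top)

(3, E)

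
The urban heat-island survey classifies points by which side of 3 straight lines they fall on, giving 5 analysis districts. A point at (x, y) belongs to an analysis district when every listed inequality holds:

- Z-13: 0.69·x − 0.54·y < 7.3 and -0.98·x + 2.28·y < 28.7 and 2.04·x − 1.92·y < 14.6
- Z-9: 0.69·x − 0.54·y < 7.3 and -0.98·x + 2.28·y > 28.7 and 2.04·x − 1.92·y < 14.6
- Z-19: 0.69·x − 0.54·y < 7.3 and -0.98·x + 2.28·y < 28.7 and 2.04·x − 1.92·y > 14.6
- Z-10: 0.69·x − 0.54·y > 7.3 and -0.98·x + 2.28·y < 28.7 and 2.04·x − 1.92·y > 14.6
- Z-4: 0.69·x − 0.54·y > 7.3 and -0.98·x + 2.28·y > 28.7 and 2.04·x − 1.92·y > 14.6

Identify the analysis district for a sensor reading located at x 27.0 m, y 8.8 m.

0.69·27.0 − 0.54·8.8 = 13.878, which is > 7.3
-0.98·27.0 + 2.28·8.8 = -6.396, which is < 28.7
2.04·27.0 − 1.92·8.8 = 38.184, which is > 14.6
This sign pattern matches Z-10.

Z-10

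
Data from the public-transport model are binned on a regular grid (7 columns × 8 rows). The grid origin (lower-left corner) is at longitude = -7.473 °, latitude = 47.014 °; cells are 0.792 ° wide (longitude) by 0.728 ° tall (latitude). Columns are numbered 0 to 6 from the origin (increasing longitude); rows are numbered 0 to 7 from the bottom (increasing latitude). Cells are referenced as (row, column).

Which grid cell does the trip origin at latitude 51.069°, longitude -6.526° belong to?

Column index: ⌊(-6.526 − -7.473) / 0.792⌋ = ⌊1.196⌋ = 1
Row offset from origin: ⌊(51.069 − 47.014) / 0.728⌋ = ⌊5.570⌋ = 5 → row 5

(5, 1)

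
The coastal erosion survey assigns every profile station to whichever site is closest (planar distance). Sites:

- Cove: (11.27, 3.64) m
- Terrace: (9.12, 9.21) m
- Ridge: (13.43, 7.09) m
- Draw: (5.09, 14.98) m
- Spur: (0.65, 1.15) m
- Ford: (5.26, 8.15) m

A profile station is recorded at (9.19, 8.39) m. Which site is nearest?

Terrace

Squared distances to each site:
Cove: 26.889; Terrace: 0.677; Ridge: 19.668; Draw: 60.238; Spur: 125.349; Ford: 15.502.
Minimum at Terrace.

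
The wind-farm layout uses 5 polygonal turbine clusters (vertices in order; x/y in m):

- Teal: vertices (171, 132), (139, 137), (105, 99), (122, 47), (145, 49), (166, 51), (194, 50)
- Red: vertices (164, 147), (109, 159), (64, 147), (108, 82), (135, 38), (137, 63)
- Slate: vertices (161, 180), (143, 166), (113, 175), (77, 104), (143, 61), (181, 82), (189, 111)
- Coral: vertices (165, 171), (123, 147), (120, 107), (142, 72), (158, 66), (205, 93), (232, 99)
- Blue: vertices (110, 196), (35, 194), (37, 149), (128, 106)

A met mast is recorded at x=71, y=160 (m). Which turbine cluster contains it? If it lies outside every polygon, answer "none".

Cast a ray rightward from (71, 160). For each polygon, the edges (by vertex number in listed order) whose endpoints lie on opposite sides of y = 160, where each meets that height, and whether that is right or left of the point:
Teal: no edge straddles that height → 0 crossings.
Red: no edge straddles that height → 0 crossings.
Slate: 3–4 at x≈105.4 (right), 7–1 at x≈169.1 (right) → 2 crossings.
Coral: 1–2 at x≈145.8 (right), 7–1 at x≈175.2 (right) → 2 crossings.
Blue: 2–3 at x≈36.5 (left), 4–1 at x≈117.2 (right) → 1 crossing.
Only Blue has an odd count, so the point is inside Blue.

Blue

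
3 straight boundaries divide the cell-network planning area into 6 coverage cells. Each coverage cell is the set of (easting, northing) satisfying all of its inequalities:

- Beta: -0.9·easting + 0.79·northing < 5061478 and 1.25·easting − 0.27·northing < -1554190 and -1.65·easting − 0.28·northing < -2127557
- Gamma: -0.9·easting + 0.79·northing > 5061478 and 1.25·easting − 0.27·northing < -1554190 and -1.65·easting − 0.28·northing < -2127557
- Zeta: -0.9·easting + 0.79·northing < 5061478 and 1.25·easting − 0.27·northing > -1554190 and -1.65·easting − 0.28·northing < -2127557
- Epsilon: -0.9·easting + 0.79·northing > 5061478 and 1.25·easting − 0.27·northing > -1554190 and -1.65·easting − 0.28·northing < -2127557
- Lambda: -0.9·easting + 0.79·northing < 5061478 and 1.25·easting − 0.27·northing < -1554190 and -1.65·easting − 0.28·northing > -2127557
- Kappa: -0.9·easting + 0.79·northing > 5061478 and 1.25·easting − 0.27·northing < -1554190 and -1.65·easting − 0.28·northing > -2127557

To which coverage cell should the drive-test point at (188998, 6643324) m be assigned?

Gamma

-0.9·188998 + 0.79·6643324 = 5078127.760, which is > 5061478
1.25·188998 − 0.27·6643324 = -1557449.980, which is < -1554190
-1.65·188998 − 0.28·6643324 = -2171977.420, which is < -2127557
This sign pattern matches Gamma.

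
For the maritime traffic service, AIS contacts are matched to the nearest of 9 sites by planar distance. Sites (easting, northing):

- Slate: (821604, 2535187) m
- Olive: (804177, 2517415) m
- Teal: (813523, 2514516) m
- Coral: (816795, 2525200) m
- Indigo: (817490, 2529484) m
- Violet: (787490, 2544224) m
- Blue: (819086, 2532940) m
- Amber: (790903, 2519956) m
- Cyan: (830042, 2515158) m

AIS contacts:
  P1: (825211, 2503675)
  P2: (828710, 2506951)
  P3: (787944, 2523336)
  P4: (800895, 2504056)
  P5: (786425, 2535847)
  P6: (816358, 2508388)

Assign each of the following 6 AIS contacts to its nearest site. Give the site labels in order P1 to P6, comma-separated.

Cyan, Cyan, Amber, Olive, Violet, Teal

P1 → Cyan (d²=155197850.00)
P2 → Cyan (d²=69129073.00)
P3 → Amber (d²=20180081.00)
P4 → Olive (d²=189234405.00)
P5 → Violet (d²=71308354.00)
P6 → Teal (d²=45589609.00)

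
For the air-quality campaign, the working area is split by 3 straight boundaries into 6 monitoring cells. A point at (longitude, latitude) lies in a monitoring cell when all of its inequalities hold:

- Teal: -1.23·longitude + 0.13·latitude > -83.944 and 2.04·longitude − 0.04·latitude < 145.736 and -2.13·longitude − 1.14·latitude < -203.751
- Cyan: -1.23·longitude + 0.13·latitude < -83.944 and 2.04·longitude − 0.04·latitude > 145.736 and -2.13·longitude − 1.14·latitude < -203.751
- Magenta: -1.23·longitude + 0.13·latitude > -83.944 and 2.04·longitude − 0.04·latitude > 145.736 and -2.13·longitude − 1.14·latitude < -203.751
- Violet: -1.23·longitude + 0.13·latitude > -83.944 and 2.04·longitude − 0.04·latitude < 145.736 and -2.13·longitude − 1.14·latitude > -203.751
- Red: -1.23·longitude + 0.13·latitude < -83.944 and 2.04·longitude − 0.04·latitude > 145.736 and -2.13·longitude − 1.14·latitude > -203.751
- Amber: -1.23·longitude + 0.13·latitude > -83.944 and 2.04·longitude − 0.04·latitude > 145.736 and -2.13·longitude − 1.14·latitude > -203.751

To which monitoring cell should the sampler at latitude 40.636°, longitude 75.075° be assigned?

-1.23·75.075 + 0.13·40.636 = -87.060, which is < -83.944
2.04·75.075 − 0.04·40.636 = 151.528, which is > 145.736
-2.13·75.075 − 1.14·40.636 = -206.235, which is < -203.751
This sign pattern matches Cyan.

Cyan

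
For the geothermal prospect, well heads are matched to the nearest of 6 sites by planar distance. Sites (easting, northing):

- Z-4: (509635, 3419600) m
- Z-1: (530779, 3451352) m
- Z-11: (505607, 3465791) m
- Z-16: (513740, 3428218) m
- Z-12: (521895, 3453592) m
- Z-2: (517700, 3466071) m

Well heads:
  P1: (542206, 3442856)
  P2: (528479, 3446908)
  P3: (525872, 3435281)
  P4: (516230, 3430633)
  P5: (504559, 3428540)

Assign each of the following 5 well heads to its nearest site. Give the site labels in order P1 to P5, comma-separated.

P1 → Z-1 (d²=202758345.00)
P2 → Z-1 (d²=25039136.00)
P3 → Z-16 (d²=197071393.00)
P4 → Z-16 (d²=12032325.00)
P5 → Z-16 (d²=84394445.00)

Z-1, Z-1, Z-16, Z-16, Z-16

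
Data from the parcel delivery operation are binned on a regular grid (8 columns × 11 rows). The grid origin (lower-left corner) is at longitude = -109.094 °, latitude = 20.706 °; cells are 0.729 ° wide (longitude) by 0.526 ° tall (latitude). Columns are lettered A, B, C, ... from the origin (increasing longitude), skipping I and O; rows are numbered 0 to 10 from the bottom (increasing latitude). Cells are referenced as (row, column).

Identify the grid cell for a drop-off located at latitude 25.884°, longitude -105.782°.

(9, E)

Column index: ⌊(-105.782 − -109.094) / 0.729⌋ = ⌊4.543⌋ = 4 → column E
Row offset from origin: ⌊(25.884 − 20.706) / 0.526⌋ = ⌊9.844⌋ = 9 → row 9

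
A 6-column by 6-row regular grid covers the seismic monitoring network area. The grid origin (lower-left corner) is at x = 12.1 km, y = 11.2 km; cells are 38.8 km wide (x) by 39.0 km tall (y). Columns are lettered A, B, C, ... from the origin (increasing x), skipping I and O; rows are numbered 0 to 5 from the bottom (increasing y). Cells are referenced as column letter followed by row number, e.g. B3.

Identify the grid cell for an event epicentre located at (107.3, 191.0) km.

C4

Column index: ⌊(107.3 − 12.1) / 38.8⌋ = ⌊2.454⌋ = 2 → column C
Row offset from origin: ⌊(191.0 − 11.2) / 39.0⌋ = ⌊4.610⌋ = 4 → row 4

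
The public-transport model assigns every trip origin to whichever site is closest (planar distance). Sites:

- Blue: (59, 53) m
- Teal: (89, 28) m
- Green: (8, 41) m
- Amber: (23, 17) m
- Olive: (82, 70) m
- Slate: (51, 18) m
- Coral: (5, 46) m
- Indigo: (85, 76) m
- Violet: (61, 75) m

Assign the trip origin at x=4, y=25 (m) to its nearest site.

Squared distances to each site:
Blue: 3809.000; Teal: 7234.000; Green: 272.000; Amber: 425.000; Olive: 8109.000; Slate: 2258.000; Coral: 442.000; Indigo: 9162.000; Violet: 5749.000.
Minimum at Green.

Green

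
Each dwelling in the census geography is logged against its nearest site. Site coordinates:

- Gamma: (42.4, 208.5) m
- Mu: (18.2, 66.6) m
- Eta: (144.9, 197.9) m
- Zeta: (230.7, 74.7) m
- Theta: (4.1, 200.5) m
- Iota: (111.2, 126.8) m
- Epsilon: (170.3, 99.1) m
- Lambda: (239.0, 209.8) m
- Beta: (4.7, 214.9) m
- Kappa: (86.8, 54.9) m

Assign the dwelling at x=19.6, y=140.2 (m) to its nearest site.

Theta

Squared distances to each site:
Gamma: 5184.730; Mu: 5418.920; Eta: 19029.380; Zeta: 48853.460; Theta: 3876.340; Iota: 8570.120; Epsilon: 24399.700; Lambda: 52980.520; Beta: 5802.100; Kappa: 11791.930.
Minimum at Theta.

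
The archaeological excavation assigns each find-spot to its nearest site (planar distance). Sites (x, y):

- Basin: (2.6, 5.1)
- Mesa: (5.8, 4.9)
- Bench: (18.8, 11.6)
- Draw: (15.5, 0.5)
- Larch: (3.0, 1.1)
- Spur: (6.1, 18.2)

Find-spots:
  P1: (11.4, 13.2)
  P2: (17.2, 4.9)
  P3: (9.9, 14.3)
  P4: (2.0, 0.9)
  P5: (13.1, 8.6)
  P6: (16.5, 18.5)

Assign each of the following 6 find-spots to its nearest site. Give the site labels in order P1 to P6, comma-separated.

P1 → Spur (d²=53.09)
P2 → Draw (d²=22.25)
P3 → Spur (d²=29.65)
P4 → Larch (d²=1.04)
P5 → Bench (d²=41.49)
P6 → Bench (d²=52.90)

Spur, Draw, Spur, Larch, Bench, Bench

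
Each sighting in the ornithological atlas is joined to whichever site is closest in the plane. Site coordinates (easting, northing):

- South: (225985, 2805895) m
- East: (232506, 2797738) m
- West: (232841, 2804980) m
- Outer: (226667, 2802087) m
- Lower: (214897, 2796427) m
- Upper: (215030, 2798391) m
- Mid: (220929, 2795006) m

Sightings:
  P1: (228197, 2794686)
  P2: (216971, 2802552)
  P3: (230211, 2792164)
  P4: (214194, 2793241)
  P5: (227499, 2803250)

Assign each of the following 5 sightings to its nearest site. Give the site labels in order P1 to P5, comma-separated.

P1 → East (d²=27882185.00)
P2 → Upper (d²=21081402.00)
P3 → East (d²=36336501.00)
P4 → Lower (d²=10644805.00)
P5 → Outer (d²=2044793.00)

East, Upper, East, Lower, Outer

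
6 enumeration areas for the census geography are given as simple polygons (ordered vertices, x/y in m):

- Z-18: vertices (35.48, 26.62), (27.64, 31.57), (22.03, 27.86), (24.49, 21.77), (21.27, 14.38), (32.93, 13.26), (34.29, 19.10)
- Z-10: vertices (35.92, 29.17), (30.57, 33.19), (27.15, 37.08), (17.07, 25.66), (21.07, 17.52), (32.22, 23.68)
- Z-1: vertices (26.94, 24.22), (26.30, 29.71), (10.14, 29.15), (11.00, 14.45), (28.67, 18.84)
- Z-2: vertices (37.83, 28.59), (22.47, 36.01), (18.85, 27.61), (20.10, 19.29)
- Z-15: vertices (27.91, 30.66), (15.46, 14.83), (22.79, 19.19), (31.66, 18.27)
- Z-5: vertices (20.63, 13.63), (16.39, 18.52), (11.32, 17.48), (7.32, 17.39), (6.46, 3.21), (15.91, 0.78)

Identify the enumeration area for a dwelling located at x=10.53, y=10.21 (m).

Z-5

Cast a ray rightward from (10.53, 10.21). For each polygon, the edges (by vertex number in listed order) whose endpoints lie on opposite sides of y = 10.21, where each meets that height, and whether that is right or left of the point:
Z-18: no edge straddles that height → 0 crossings.
Z-10: no edge straddles that height → 0 crossings.
Z-1: no edge straddles that height → 0 crossings.
Z-2: no edge straddles that height → 0 crossings.
Z-15: no edge straddles that height → 0 crossings.
Z-5: 4–5 at x≈6.885 (left), 6–1 at x≈19.374 (right) → 1 crossing.
Only Z-5 has an odd count, so the point is inside Z-5.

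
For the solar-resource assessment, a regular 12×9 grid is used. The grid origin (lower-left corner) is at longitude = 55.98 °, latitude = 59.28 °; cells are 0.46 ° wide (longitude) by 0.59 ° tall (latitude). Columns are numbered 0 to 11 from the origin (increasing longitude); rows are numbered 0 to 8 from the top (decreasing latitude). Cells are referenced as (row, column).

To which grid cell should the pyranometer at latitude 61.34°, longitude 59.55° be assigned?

Column index: ⌊(59.55 − 55.98) / 0.46⌋ = ⌊7.761⌋ = 7
Row offset from origin: ⌊(61.34 − 59.28) / 0.59⌋ = ⌊3.492⌋ = 3 → row 5 (counted from top)

(5, 7)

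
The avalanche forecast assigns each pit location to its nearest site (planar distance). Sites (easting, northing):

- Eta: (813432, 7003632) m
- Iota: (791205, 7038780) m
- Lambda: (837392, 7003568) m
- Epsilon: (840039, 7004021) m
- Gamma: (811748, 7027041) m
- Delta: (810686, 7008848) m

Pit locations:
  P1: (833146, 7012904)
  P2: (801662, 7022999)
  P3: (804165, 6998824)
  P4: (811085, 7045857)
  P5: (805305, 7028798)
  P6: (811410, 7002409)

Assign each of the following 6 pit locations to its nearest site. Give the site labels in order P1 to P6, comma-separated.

P1 → Lambda (d²=105189412.00)
P2 → Gamma (d²=118065160.00)
P3 → Eta (d²=108994153.00)
P4 → Gamma (d²=354481425.00)
P5 → Gamma (d²=44599298.00)
P6 → Eta (d²=5584213.00)

Lambda, Gamma, Eta, Gamma, Gamma, Eta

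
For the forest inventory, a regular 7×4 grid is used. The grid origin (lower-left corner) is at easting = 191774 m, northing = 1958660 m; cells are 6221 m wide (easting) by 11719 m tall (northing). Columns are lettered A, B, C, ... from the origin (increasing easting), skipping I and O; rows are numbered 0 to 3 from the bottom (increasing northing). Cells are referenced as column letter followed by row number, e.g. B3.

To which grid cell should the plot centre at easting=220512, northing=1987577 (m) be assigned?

E2

Column index: ⌊(220512 − 191774) / 6221⌋ = ⌊4.620⌋ = 4 → column E
Row offset from origin: ⌊(1987577 − 1958660) / 11719⌋ = ⌊2.468⌋ = 2 → row 2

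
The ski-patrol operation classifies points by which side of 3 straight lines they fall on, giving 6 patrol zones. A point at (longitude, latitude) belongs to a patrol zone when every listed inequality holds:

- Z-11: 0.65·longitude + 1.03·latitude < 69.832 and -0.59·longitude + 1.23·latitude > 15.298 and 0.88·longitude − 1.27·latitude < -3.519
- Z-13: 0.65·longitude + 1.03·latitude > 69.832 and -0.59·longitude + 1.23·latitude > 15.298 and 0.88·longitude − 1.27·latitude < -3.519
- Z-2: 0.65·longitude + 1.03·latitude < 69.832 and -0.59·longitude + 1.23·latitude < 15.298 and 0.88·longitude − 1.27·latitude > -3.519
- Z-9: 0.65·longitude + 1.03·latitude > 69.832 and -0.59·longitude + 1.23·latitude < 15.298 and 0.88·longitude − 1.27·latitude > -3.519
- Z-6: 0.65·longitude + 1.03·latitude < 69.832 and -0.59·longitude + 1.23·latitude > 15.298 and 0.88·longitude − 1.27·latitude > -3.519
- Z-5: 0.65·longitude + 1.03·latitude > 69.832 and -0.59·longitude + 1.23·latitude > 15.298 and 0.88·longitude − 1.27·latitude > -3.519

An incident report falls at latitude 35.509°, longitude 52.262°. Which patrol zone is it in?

Z-9

0.65·52.262 + 1.03·35.509 = 70.545, which is > 69.832
-0.59·52.262 + 1.23·35.509 = 12.841, which is < 15.298
0.88·52.262 − 1.27·35.509 = 0.894, which is > -3.519
This sign pattern matches Z-9.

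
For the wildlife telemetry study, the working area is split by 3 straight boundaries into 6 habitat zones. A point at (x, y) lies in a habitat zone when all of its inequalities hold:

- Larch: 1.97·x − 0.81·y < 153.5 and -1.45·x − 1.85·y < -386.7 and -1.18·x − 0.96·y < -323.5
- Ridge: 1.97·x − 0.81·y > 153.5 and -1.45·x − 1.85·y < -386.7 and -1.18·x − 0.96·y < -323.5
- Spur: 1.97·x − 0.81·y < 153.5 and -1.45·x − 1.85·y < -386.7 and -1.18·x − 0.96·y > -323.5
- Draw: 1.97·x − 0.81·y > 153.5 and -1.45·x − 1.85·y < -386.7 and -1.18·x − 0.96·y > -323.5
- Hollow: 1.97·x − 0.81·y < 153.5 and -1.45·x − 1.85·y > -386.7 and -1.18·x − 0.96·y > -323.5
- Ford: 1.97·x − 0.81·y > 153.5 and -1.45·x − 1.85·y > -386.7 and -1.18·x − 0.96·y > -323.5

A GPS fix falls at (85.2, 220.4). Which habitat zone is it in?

Spur

1.97·85.2 − 0.81·220.4 = -10.680, which is < 153.5
-1.45·85.2 − 1.85·220.4 = -531.280, which is < -386.7
-1.18·85.2 − 0.96·220.4 = -312.120, which is > -323.5
This sign pattern matches Spur.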